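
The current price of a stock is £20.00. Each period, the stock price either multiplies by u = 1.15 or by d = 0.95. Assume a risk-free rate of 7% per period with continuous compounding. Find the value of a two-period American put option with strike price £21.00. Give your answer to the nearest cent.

Risk-neutral probability p = (e^0.07 − 0.95)/(1.15 − 0.95) = 0.1225/0.2000 = 0.6125
Terminal stock prices: S_uu = 26.45, S_ud = 21.85, S_dd = 18.05
Terminal payoffs (K − S): max(-5.45, 0) = 0, max(-0.85, 0) = 0, max(2.95, 0) = 2.95
Node u (S = 23): continuation = e^(−0.07)·[0.6125·0.0000 + 0.3875·0.0000] = 0.0000; exercise value = 0.0000 ≤ continuation, so V_u = 0.0000
Node d (S = 19): continuation = e^(−0.07)·[0.6125·0.0000 + 0.3875·2.9500] = 1.0657; exercise value = 2.0000 > continuation, so V_d = 2.0000 (exercise)
Node 0 (S = 20): continuation = e^(−0.07)·[0.6125·0.0000 + 0.3875·2.0000] = 0.7225; exercise value = 1.0000 > continuation, so V_0 = 1.0000 (exercise)

£1.00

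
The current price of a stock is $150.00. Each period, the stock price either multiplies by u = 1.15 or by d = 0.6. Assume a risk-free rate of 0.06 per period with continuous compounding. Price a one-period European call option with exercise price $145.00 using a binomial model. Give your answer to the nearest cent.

$21.75

Risk-neutral probability p = (e^0.06 − 0.6)/(1.15 − 0.6) = 0.4618/0.5500 = 0.8397
Terminal stock prices: S_u = 172.5, S_d = 90
Terminal payoffs (S − K): max(27.5, 0) = 27.5, max(-55, 0) = 0
Node 0 (S = 150): V_0 = e^(−0.06)·[0.8397·27.5000 + 0.1603·0.0000] = 21.7471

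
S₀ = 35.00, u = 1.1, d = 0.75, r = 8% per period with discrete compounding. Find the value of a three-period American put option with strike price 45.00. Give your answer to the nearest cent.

10.00

Risk-neutral probability p = (1 + 0.08 − 0.75)/(1.1 − 0.75) = 0.3300/0.3500 = 0.9429
Terminal stock prices: S_uuu = 46.59, S_uud = 31.76, S_udd = 21.66, S_ddd = 14.77
Terminal payoffs (K − S): max(-1.585, 0) = 0, max(13.24, 0) = 13.24, max(23.34, 0) = 23.34, max(30.23, 0) = 30.23
Node uu (S = 42.35): continuation = 1/1.08·[0.9429·0.0000 + 0.0571·13.2375] = 0.7004; exercise value = 2.6500 > continuation, so V_uu = 2.6500 (exercise)
Node ud (S = 28.88): continuation = 1/1.08·[0.9429·13.2375 + 0.0571·23.3438] = 12.7917; exercise value = 16.1250 > continuation, so V_ud = 16.1250 (exercise)
Node dd (S = 19.69): continuation = 1/1.08·[0.9429·23.3438 + 0.0571·30.2344] = 21.9792; exercise value = 25.3125 > continuation, so V_dd = 25.3125 (exercise)
Node u (S = 38.5): continuation = 1/1.08·[0.9429·2.6500 + 0.0571·16.1250] = 3.1667; exercise value = 6.5000 > continuation, so V_u = 6.5000 (exercise)
Node d (S = 26.25): continuation = 1/1.08·[0.9429·16.1250 + 0.0571·25.3125] = 15.4167; exercise value = 18.7500 > continuation, so V_d = 18.7500 (exercise)
Node 0 (S = 35): continuation = 1/1.08·[0.9429·6.5000 + 0.0571·18.7500] = 6.6667; exercise value = 10.0000 > continuation, so V_0 = 10.0000 (exercise)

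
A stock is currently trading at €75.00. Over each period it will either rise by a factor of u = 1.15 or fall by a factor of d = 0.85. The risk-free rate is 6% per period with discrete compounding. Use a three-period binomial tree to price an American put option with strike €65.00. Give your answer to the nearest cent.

€1.15

Risk-neutral probability p = (1 + 0.06 − 0.85)/(1.15 − 0.85) = 0.2100/0.3000 = 0.7000
Terminal stock prices: S_uuu = 114.1, S_uud = 84.31, S_udd = 62.32, S_ddd = 46.06
Terminal payoffs (K − S): max(-49.07, 0) = 0, max(-19.31, 0) = 0, max(2.684, 0) = 2.684, max(18.94, 0) = 18.94
Node uu (S = 99.19): continuation = 1/1.06·[0.7000·0.0000 + 0.3000·0.0000] = 0.0000; exercise value = 0.0000 ≤ continuation, so V_uu = 0.0000
Node ud (S = 73.31): continuation = 1/1.06·[0.7000·0.0000 + 0.3000·2.6844] = 0.7597; exercise value = 0.0000 ≤ continuation, so V_ud = 0.7597
Node dd (S = 54.19): continuation = 1/1.06·[0.7000·2.6844 + 0.3000·18.9406] = 7.1333; exercise value = 10.8125 > continuation, so V_dd = 10.8125 (exercise)
Node u (S = 86.25): continuation = 1/1.06·[0.7000·0.0000 + 0.3000·0.7597] = 0.2150; exercise value = 0.0000 ≤ continuation, so V_u = 0.2150
Node d (S = 63.75): continuation = 1/1.06·[0.7000·0.7597 + 0.3000·10.8125] = 3.5618; exercise value = 1.2500 ≤ continuation, so V_d = 3.5618
Node 0 (S = 75): continuation = 1/1.06·[0.7000·0.2150 + 0.3000·3.5618] = 1.1501; exercise value = 0.0000 ≤ continuation, so V_0 = 1.1501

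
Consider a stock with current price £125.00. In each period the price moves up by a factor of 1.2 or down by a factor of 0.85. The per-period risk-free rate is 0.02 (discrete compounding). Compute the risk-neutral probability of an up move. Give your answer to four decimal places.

Risk-neutral probability p = (1 + 0.02 − 0.85)/(1.2 − 0.85) = 0.1700/0.3500 = 0.4857

p = 0.4857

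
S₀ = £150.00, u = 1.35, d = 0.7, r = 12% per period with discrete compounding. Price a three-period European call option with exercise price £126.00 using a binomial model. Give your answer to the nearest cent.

Risk-neutral probability p = (1 + 0.12 − 0.7)/(1.35 − 0.7) = 0.4200/0.6500 = 0.6462
Terminal stock prices: S_uuu = 369.1, S_uud = 191.4, S_udd = 99.22, S_ddd = 51.45
Terminal payoffs (S − K): max(243.1, 0) = 243.1, max(65.36, 0) = 65.36, max(-26.78, 0) = 0, max(-74.55, 0) = 0
Node uu (S = 273.4): V_uu = 1/1.12·[0.6462·243.0563 + 0.3538·65.3625] = 160.8750
Node ud (S = 141.8): V_ud = 1/1.12·[0.6462·65.3625 + 0.3538·0.0000] = 37.7091
Node dd (S = 73.5): V_dd = 1/1.12·[0.6462·0.0000 + 0.3538·0.0000] = 0.0000
Node u (S = 202.5): V_u = 1/1.12·[0.6462·160.8750 + 0.3538·37.7091] = 104.7261
Node d (S = 105): V_d = 1/1.12·[0.6462·37.7091 + 0.3538·0.0000] = 21.7553
Node 0 (S = 150): V_0 = 1/1.12·[0.6462·104.7261 + 0.3538·21.7553] = 67.2921

£67.29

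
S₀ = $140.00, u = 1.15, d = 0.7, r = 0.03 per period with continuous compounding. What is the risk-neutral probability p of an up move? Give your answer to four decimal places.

Risk-neutral probability p = (e^0.03 − 0.7)/(1.15 − 0.7) = 0.3305/0.4500 = 0.7343

p = 0.7343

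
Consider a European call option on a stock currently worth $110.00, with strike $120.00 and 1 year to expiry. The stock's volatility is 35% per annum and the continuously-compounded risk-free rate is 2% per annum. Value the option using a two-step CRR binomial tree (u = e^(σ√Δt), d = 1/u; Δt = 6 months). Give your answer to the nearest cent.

CRR parameters: u = e^(σ√Δt) = e^(0.35·√0.5) = 1.2808, d = 1/u = 0.7808
Per-period rate: rΔt = 0.02·0.5 = 0.01, so R = e^0.01 = 1.0101
Risk-neutral probability p = (e^0.01 − 0.7808)/(1.2808 − 0.7808) = 0.2293/0.5000 = 0.4585
Terminal stock prices: S_uu = 180.5, S_ud = 110, S_dd = 67.05
Terminal payoffs (S − K): max(60.45, 0) = 60.45, max(-10, 0) = 0, max(-52.95, 0) = 0
Node u (S = 140.9): V_u = e^(−0.01)·[0.4585·60.4502 + 0.5415·0.0000] = 27.4431
Node d (S = 85.88): V_d = e^(−0.01)·[0.4585·0.0000 + 0.5415·0.0000] = 0.0000
Node 0 (S = 110): V_0 = e^(−0.01)·[0.4585·27.4431 + 0.5415·0.0000] = 12.4586

$12.46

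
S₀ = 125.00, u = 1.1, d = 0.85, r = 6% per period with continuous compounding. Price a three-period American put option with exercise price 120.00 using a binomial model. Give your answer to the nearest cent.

2.34

Risk-neutral probability p = (e^0.06 − 0.85)/(1.1 − 0.85) = 0.2118/0.2500 = 0.8473
Terminal stock prices: S_uuu = 166.4, S_uud = 128.6, S_udd = 99.34, S_ddd = 76.77
Terminal payoffs (K − S): max(-46.38, 0) = 0, max(-8.563, 0) = 0, max(20.66, 0) = 20.66, max(43.23, 0) = 43.23
Node uu (S = 151.3): continuation = e^(−0.06)·[0.8473·0.0000 + 0.1527·0.0000] = 0.0000; exercise value = 0.0000 ≤ continuation, so V_uu = 0.0000
Node ud (S = 116.9): continuation = e^(−0.06)·[0.8473·0.0000 + 0.1527·20.6563] = 2.9696; exercise value = 3.1250 > continuation, so V_ud = 3.1250 (exercise)
Node dd (S = 90.31): continuation = e^(−0.06)·[0.8473·20.6563 + 0.1527·43.2344] = 22.6992; exercise value = 29.6875 > continuation, so V_dd = 29.6875 (exercise)
Node u (S = 137.5): continuation = e^(−0.06)·[0.8473·0.0000 + 0.1527·3.1250] = 0.4493; exercise value = 0.0000 ≤ continuation, so V_u = 0.4493
Node d (S = 106.2): continuation = e^(−0.06)·[0.8473·3.1250 + 0.1527·29.6875] = 6.7617; exercise value = 13.7500 > continuation, so V_d = 13.7500 (exercise)
Node 0 (S = 125): continuation = e^(−0.06)·[0.8473·0.4493 + 0.1527·13.7500] = 2.3353; exercise value = 0.0000 ≤ continuation, so V_0 = 2.3353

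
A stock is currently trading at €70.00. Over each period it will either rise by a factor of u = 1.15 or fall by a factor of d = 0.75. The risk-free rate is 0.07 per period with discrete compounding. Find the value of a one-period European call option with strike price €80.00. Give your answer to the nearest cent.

€0.37

Risk-neutral probability p = (1 + 0.07 − 0.75)/(1.15 − 0.75) = 0.3200/0.4000 = 0.8000
Terminal stock prices: S_u = 80.5, S_d = 52.5
Terminal payoffs (S − K): max(0.5, 0) = 0.5, max(-27.5, 0) = 0
Node 0 (S = 70): V_0 = 1/1.07·[0.8000·0.5000 + 0.2000·0.0000] = 0.3738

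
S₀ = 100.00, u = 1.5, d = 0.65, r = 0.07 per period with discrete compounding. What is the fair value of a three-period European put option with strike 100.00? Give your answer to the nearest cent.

Risk-neutral probability p = (1 + 0.07 − 0.65)/(1.5 − 0.65) = 0.4200/0.8500 = 0.4941
Terminal stock prices: S_uuu = 337.5, S_uud = 146.2, S_udd = 63.38, S_ddd = 27.46
Terminal payoffs (K − S): max(-237.5, 0) = 0, max(-46.25, 0) = 0, max(36.62, 0) = 36.62, max(72.54, 0) = 72.54
Node uu (S = 225): V_uu = 1/1.07·[0.4941·0.0000 + 0.5059·0.0000] = 0.0000
Node ud (S = 97.5): V_ud = 1/1.07·[0.4941·0.0000 + 0.5059·36.6250] = 17.3158
Node dd (S = 42.25): V_dd = 1/1.07·[0.4941·36.6250 + 0.5059·72.5375] = 51.2079
Node u (S = 150): V_u = 1/1.07·[0.4941·0.0000 + 0.5059·17.3158] = 8.1867
Node d (S = 65): V_d = 1/1.07·[0.4941·17.3158 + 0.5059·51.2079] = 32.2068
Node 0 (S = 100): V_0 = 1/1.07·[0.4941·8.1867 + 0.5059·32.2068] = 19.0075

19.01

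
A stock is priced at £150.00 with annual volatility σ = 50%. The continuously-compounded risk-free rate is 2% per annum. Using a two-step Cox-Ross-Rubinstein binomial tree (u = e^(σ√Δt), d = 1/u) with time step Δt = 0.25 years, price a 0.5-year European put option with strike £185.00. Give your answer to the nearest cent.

CRR parameters: u = e^(σ√Δt) = e^(0.5·√0.25) = 1.2840, d = 1/u = 0.7788
Per-period rate: rΔt = 0.02·0.25 = 0.005, so R = e^0.005 = 1.0050
Risk-neutral probability p = (e^0.005 − 0.7788)/(1.2840 − 0.7788) = 0.2262/0.5052 = 0.4477
Terminal stock prices: S_uu = 247.3, S_ud = 150, S_dd = 90.98
Terminal payoffs (K − S): max(-62.31, 0) = 0, max(35, 0) = 35, max(94.02, 0) = 94.02
Node u (S = 192.6): V_u = e^(−0.005)·[0.4477·0.0000 + 0.5523·35.0000] = 19.2325
Node d (S = 116.8): V_d = e^(−0.005)·[0.4477·35.0000 + 0.5523·94.0204] = 67.2572
Node 0 (S = 150): V_0 = e^(−0.005)·[0.4477·19.2325 + 0.5523·67.2572] = 45.5262

£45.53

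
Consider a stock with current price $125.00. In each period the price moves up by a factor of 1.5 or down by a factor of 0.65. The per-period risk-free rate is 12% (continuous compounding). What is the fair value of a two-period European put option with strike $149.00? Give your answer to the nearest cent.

Risk-neutral probability p = (e^0.12 − 0.65)/(1.5 − 0.65) = 0.4775/0.8500 = 0.5618
Terminal stock prices: S_uu = 281.2, S_ud = 121.9, S_dd = 52.81
Terminal payoffs (K − S): max(-132.2, 0) = 0, max(27.12, 0) = 27.12, max(96.19, 0) = 96.19
Node u (S = 187.5): V_u = e^(−0.12)·[0.5618·0.0000 + 0.4382·27.1250] = 10.5430
Node d (S = 81.25): V_d = e^(−0.12)·[0.5618·27.1250 + 0.4382·96.1875] = 50.9011
Node 0 (S = 125): V_0 = e^(−0.12)·[0.5618·10.5430 + 0.4382·50.9011] = 25.0373

$25.04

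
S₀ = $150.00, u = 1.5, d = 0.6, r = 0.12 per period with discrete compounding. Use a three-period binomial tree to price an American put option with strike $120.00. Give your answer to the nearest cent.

Risk-neutral probability p = (1 + 0.12 − 0.6)/(1.5 − 0.6) = 0.5200/0.9000 = 0.5778
Terminal stock prices: S_uuu = 506.2, S_uud = 202.5, S_udd = 81, S_ddd = 32.4
Terminal payoffs (K − S): max(-386.2, 0) = 0, max(-82.5, 0) = 0, max(39, 0) = 39, max(87.6, 0) = 87.6
Node uu (S = 337.5): continuation = 1/1.12·[0.5778·0.0000 + 0.4222·0.0000] = 0.0000; exercise value = 0.0000 ≤ continuation, so V_uu = 0.0000
Node ud (S = 135): continuation = 1/1.12·[0.5778·0.0000 + 0.4222·39.0000] = 14.7024; exercise value = 0.0000 ≤ continuation, so V_ud = 14.7024
Node dd (S = 54): continuation = 1/1.12·[0.5778·39.0000 + 0.4222·87.6000] = 53.1429; exercise value = 66.0000 > continuation, so V_dd = 66.0000 (exercise)
Node u (S = 225): continuation = 1/1.12·[0.5778·0.0000 + 0.4222·14.7024] = 5.5426; exercise value = 0.0000 ≤ continuation, so V_u = 5.5426
Node d (S = 90): continuation = 1/1.12·[0.5778·14.7024 + 0.4222·66.0000] = 32.4655; exercise value = 30.0000 ≤ continuation, so V_d = 32.4655
Node 0 (S = 150): continuation = 1/1.12·[0.5778·5.5426 + 0.4222·32.4655] = 15.0982; exercise value = 0.0000 ≤ continuation, so V_0 = 15.0982

$15.10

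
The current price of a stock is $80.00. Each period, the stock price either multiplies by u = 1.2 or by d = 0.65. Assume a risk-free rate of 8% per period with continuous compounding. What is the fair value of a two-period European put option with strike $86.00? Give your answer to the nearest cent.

$8.73

Risk-neutral probability p = (e^0.08 − 0.65)/(1.2 − 0.65) = 0.4333/0.5500 = 0.7878
Terminal stock prices: S_uu = 115.2, S_ud = 62.4, S_dd = 33.8
Terminal payoffs (K − S): max(-29.2, 0) = 0, max(23.6, 0) = 23.6, max(52.2, 0) = 52.2
Node u (S = 96): V_u = e^(−0.08)·[0.7878·0.0000 + 0.2122·23.6000] = 4.6230
Node d (S = 52): V_d = e^(−0.08)·[0.7878·23.6000 + 0.2122·52.2000] = 27.3880
Node 0 (S = 80): V_0 = e^(−0.08)·[0.7878·4.6230 + 0.2122·27.3880] = 8.7270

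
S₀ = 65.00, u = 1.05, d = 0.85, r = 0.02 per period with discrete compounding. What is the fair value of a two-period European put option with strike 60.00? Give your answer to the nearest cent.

Risk-neutral probability p = (1 + 0.02 − 0.85)/(1.05 − 0.85) = 0.1700/0.2000 = 0.8500
Terminal stock prices: S_uu = 71.66, S_ud = 58.01, S_dd = 46.96
Terminal payoffs (K − S): max(-11.66, 0) = 0, max(1.988, 0) = 1.988, max(13.04, 0) = 13.04
Node u (S = 68.25): V_u = 1/1.02·[0.8500·0.0000 + 0.1500·1.9875] = 0.2923
Node d (S = 55.25): V_d = 1/1.02·[0.8500·1.9875 + 0.1500·13.0375] = 3.5735
Node 0 (S = 65): V_0 = 1/1.02·[0.8500·0.2923 + 0.1500·3.5735] = 0.7691

0.77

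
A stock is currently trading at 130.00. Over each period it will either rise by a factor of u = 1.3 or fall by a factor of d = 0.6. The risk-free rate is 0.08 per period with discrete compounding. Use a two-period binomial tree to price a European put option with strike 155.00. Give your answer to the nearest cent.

28.97

Risk-neutral probability p = (1 + 0.08 − 0.6)/(1.3 − 0.6) = 0.4800/0.7000 = 0.6857
Terminal stock prices: S_uu = 219.7, S_ud = 101.4, S_dd = 46.8
Terminal payoffs (K − S): max(-64.7, 0) = 0, max(53.6, 0) = 53.6, max(108.2, 0) = 108.2
Node u (S = 169): V_u = 1/1.08·[0.6857·0.0000 + 0.3143·53.6000] = 15.5979
Node d (S = 78): V_d = 1/1.08·[0.6857·53.6000 + 0.3143·108.2000] = 65.5185
Node 0 (S = 130): V_0 = 1/1.08·[0.6857·15.5979 + 0.3143·65.5185] = 28.9697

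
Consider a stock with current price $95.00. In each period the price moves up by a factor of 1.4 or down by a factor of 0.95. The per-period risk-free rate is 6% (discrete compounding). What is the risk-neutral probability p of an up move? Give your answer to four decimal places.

Risk-neutral probability p = (1 + 0.06 − 0.95)/(1.4 − 0.95) = 0.1100/0.4500 = 0.2444

p = 0.2444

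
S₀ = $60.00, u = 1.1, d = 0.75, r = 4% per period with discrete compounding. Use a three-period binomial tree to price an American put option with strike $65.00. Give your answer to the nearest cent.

Risk-neutral probability p = (1 + 0.04 − 0.75)/(1.1 − 0.75) = 0.2900/0.3500 = 0.8286
Terminal stock prices: S_uuu = 79.86, S_uud = 54.45, S_udd = 37.12, S_ddd = 25.31
Terminal payoffs (K − S): max(-14.86, 0) = 0, max(10.55, 0) = 10.55, max(27.88, 0) = 27.88, max(39.69, 0) = 39.69
Node uu (S = 72.6): continuation = 1/1.04·[0.8286·0.0000 + 0.1714·10.5500] = 1.7390; exercise value = 0.0000 ≤ continuation, so V_uu = 1.7390
Node ud (S = 49.5): continuation = 1/1.04·[0.8286·10.5500 + 0.1714·27.8750] = 13.0000; exercise value = 15.5000 > continuation, so V_ud = 15.5000 (exercise)
Node dd (S = 33.75): continuation = 1/1.04·[0.8286·27.8750 + 0.1714·39.6875] = 28.7500; exercise value = 31.2500 > continuation, so V_dd = 31.2500 (exercise)
Node u (S = 66): continuation = 1/1.04·[0.8286·1.7390 + 0.1714·15.5000] = 3.9404; exercise value = 0.0000 ≤ continuation, so V_u = 3.9404
Node d (S = 45): continuation = 1/1.04·[0.8286·15.5000 + 0.1714·31.2500] = 17.5000; exercise value = 20.0000 > continuation, so V_d = 20.0000 (exercise)
Node 0 (S = 60): continuation = 1/1.04·[0.8286·3.9404 + 0.1714·20.0000] = 6.4360; exercise value = 5.0000 ≤ continuation, so V_0 = 6.4360

$6.44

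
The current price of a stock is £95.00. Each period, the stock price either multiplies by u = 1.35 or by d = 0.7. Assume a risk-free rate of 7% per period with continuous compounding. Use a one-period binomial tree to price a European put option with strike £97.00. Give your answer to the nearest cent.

£12.14

Risk-neutral probability p = (e^0.07 − 0.7)/(1.35 − 0.7) = 0.3725/0.6500 = 0.5731
Terminal stock prices: S_u = 128.2, S_d = 66.5
Terminal payoffs (K − S): max(-31.25, 0) = 0, max(30.5, 0) = 30.5
Node 0 (S = 95): V_0 = e^(−0.07)·[0.5731·0.0000 + 0.4269·30.5000] = 12.1405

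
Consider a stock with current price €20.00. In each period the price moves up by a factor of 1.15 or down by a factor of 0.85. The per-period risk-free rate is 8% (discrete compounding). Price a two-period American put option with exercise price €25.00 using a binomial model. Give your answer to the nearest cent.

€5.00

Risk-neutral probability p = (1 + 0.08 − 0.85)/(1.15 − 0.85) = 0.2300/0.3000 = 0.7667
Terminal stock prices: S_uu = 26.45, S_ud = 19.55, S_dd = 14.45
Terminal payoffs (K − S): max(-1.45, 0) = 0, max(5.45, 0) = 5.45, max(10.55, 0) = 10.55
Node u (S = 23): continuation = 1/1.08·[0.7667·0.0000 + 0.2333·5.4500] = 1.1775; exercise value = 2.0000 > continuation, so V_u = 2.0000 (exercise)
Node d (S = 17): continuation = 1/1.08·[0.7667·5.4500 + 0.2333·10.5500] = 6.1481; exercise value = 8.0000 > continuation, so V_d = 8.0000 (exercise)
Node 0 (S = 20): continuation = 1/1.08·[0.7667·2.0000 + 0.2333·8.0000] = 3.1481; exercise value = 5.0000 > continuation, so V_0 = 5.0000 (exercise)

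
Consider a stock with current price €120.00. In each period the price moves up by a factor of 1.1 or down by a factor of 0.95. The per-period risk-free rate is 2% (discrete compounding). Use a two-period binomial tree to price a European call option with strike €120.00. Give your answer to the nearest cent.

Risk-neutral probability p = (1 + 0.02 − 0.95)/(1.1 − 0.95) = 0.0700/0.1500 = 0.4667
Terminal stock prices: S_uu = 145.2, S_ud = 125.4, S_dd = 108.3
Terminal payoffs (S − K): max(25.2, 0) = 25.2, max(5.4, 0) = 5.4, max(-11.7, 0) = 0
Node u (S = 132): V_u = 1/1.02·[0.4667·25.2000 + 0.5333·5.4000] = 14.3529
Node d (S = 114): V_d = 1/1.02·[0.4667·5.4000 + 0.5333·0.0000] = 2.4706
Node 0 (S = 120): V_0 = 1/1.02·[0.4667·14.3529 + 0.5333·2.4706] = 7.8585

€7.86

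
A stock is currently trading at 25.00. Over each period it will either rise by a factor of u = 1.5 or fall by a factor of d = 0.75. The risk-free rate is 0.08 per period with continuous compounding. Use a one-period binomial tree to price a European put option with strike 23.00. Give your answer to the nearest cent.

2.18

Risk-neutral probability p = (e^0.08 − 0.75)/(1.5 − 0.75) = 0.3333/0.7500 = 0.4444
Terminal stock prices: S_u = 37.5, S_d = 18.75
Terminal payoffs (K − S): max(-14.5, 0) = 0, max(4.25, 0) = 4.25
Node 0 (S = 25): V_0 = e^(−0.08)·[0.4444·0.0000 + 0.5556·4.2500] = 2.1798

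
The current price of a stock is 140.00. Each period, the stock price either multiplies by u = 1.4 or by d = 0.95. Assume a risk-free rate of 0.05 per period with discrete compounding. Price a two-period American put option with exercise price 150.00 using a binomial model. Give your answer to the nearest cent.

Risk-neutral probability p = (1 + 0.05 − 0.95)/(1.4 − 0.95) = 0.1000/0.4500 = 0.2222
Terminal stock prices: S_uu = 274.4, S_ud = 186.2, S_dd = 126.3
Terminal payoffs (K − S): max(-124.4, 0) = 0, max(-36.2, 0) = 0, max(23.65, 0) = 23.65
Node u (S = 196): continuation = 1/1.05·[0.2222·0.0000 + 0.7778·0.0000] = 0.0000; exercise value = 0.0000 ≤ continuation, so V_u = 0.0000
Node d (S = 133): continuation = 1/1.05·[0.2222·0.0000 + 0.7778·23.6500] = 17.5185; exercise value = 17.0000 ≤ continuation, so V_d = 17.5185
Node 0 (S = 140): continuation = 1/1.05·[0.2222·0.0000 + 0.7778·17.5185] = 12.9767; exercise value = 10.0000 ≤ continuation, so V_0 = 12.9767

12.98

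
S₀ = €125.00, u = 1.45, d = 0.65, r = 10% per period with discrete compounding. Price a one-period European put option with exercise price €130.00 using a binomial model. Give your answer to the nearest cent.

Risk-neutral probability p = (1 + 0.1 − 0.65)/(1.45 − 0.65) = 0.4500/0.8000 = 0.5625
Terminal stock prices: S_u = 181.2, S_d = 81.25
Terminal payoffs (K − S): max(-51.25, 0) = 0, max(48.75, 0) = 48.75
Node 0 (S = 125): V_0 = 1/1.1·[0.5625·0.0000 + 0.4375·48.7500] = 19.3892

€19.39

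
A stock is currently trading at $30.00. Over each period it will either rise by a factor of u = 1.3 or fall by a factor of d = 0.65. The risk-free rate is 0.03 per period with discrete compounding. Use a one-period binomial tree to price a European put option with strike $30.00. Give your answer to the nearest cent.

$4.23

Risk-neutral probability p = (1 + 0.03 − 0.65)/(1.3 − 0.65) = 0.3800/0.6500 = 0.5846
Terminal stock prices: S_u = 39, S_d = 19.5
Terminal payoffs (K − S): max(-9, 0) = 0, max(10.5, 0) = 10.5
Node 0 (S = 30): V_0 = 1/1.03·[0.5846·0.0000 + 0.4154·10.5000] = 4.2345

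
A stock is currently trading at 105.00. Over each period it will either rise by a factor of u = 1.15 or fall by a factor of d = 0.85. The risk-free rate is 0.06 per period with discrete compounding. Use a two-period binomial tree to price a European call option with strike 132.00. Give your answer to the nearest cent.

2.99

Risk-neutral probability p = (1 + 0.06 − 0.85)/(1.15 − 0.85) = 0.2100/0.3000 = 0.7000
Terminal stock prices: S_uu = 138.9, S_ud = 102.6, S_dd = 75.86
Terminal payoffs (S − K): max(6.862, 0) = 6.862, max(-29.36, 0) = 0, max(-56.14, 0) = 0
Node u (S = 120.7): V_u = 1/1.06·[0.7000·6.8625 + 0.3000·0.0000] = 4.5318
Node d (S = 89.25): V_d = 1/1.06·[0.7000·0.0000 + 0.3000·0.0000] = 0.0000
Node 0 (S = 105): V_0 = 1/1.06·[0.7000·4.5318 + 0.3000·0.0000] = 2.9927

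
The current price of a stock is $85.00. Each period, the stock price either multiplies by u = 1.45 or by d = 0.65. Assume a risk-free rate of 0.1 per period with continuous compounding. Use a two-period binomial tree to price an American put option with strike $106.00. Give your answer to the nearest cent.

$24.99

Risk-neutral probability p = (e^0.1 − 0.65)/(1.45 − 0.65) = 0.4552/0.8000 = 0.5690
Terminal stock prices: S_uu = 178.7, S_ud = 80.11, S_dd = 35.91
Terminal payoffs (K − S): max(-72.71, 0) = 0, max(25.89, 0) = 25.89, max(70.09, 0) = 70.09
Node u (S = 123.2): continuation = e^(−0.1)·[0.5690·0.0000 + 0.4310·25.8875] = 10.0966; exercise value = 0.0000 ≤ continuation, so V_u = 10.0966
Node d (S = 55.25): continuation = e^(−0.1)·[0.5690·25.8875 + 0.4310·70.0875] = 40.6628; exercise value = 50.7500 > continuation, so V_d = 50.7500 (exercise)
Node 0 (S = 85): continuation = e^(−0.1)·[0.5690·10.0966 + 0.4310·50.7500] = 24.9913; exercise value = 21.0000 ≤ continuation, so V_0 = 24.9913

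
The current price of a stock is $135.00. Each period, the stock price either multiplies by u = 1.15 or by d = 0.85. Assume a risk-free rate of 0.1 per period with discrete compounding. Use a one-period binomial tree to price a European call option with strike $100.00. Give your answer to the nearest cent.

$44.09

Risk-neutral probability p = (1 + 0.1 − 0.85)/(1.15 − 0.85) = 0.2500/0.3000 = 0.8333
Terminal stock prices: S_u = 155.2, S_d = 114.8
Terminal payoffs (S − K): max(55.25, 0) = 55.25, max(14.75, 0) = 14.75
Node 0 (S = 135): V_0 = 1/1.1·[0.8333·55.2500 + 0.1667·14.7500] = 44.0909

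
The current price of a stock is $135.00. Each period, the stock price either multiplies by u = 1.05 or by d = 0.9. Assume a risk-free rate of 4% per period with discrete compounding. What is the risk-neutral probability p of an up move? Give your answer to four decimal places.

p = 0.9333

Risk-neutral probability p = (1 + 0.04 − 0.9)/(1.05 − 0.9) = 0.1400/0.1500 = 0.9333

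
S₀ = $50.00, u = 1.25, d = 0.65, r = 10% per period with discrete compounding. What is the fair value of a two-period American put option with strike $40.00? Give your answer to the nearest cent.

$1.70

Risk-neutral probability p = (1 + 0.1 − 0.65)/(1.25 − 0.65) = 0.4500/0.6000 = 0.7500
Terminal stock prices: S_uu = 78.12, S_ud = 40.62, S_dd = 21.13
Terminal payoffs (K − S): max(-38.12, 0) = 0, max(-0.625, 0) = 0, max(18.87, 0) = 18.87
Node u (S = 62.5): continuation = 1/1.1·[0.7500·0.0000 + 0.2500·0.0000] = 0.0000; exercise value = 0.0000 ≤ continuation, so V_u = 0.0000
Node d (S = 32.5): continuation = 1/1.1·[0.7500·0.0000 + 0.2500·18.8750] = 4.2898; exercise value = 7.5000 > continuation, so V_d = 7.5000 (exercise)
Node 0 (S = 50): continuation = 1/1.1·[0.7500·0.0000 + 0.2500·7.5000] = 1.7045; exercise value = 0.0000 ≤ continuation, so V_0 = 1.7045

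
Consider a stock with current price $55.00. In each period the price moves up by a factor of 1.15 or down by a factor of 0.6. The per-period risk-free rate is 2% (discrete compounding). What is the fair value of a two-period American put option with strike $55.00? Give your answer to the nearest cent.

$8.06

Risk-neutral probability p = (1 + 0.02 − 0.6)/(1.15 − 0.6) = 0.4200/0.5500 = 0.7636
Terminal stock prices: S_uu = 72.74, S_ud = 37.95, S_dd = 19.8
Terminal payoffs (K − S): max(-17.74, 0) = 0, max(17.05, 0) = 17.05, max(35.2, 0) = 35.2
Node u (S = 63.25): continuation = 1/1.02·[0.7636·0.0000 + 0.2364·17.0500] = 3.9510; exercise value = 0.0000 ≤ continuation, so V_u = 3.9510
Node d (S = 33): continuation = 1/1.02·[0.7636·17.0500 + 0.2364·35.2000] = 20.9216; exercise value = 22.0000 > continuation, so V_d = 22.0000 (exercise)
Node 0 (S = 55): continuation = 1/1.02·[0.7636·3.9510 + 0.2364·22.0000] = 8.0560; exercise value = 0.0000 ≤ continuation, so V_0 = 8.0560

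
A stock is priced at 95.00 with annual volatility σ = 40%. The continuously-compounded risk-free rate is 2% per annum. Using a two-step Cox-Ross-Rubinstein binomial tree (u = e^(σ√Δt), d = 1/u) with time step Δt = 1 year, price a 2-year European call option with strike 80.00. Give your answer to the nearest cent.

29.95

CRR parameters: u = e^(σ√Δt) = e^(0.4·√1) = 1.4918, d = 1/u = 0.6703
Per-period rate: rΔt = 0.02·1 = 0.02, so R = e^0.02 = 1.0202
Risk-neutral probability p = (e^0.02 − 0.6703)/(1.4918 − 0.6703) = 0.3499/0.8215 = 0.4259
Terminal stock prices: S_uu = 211.4, S_ud = 95, S_dd = 42.69
Terminal payoffs (S − K): max(131.4, 0) = 131.4, max(15, 0) = 15, max(-37.31, 0) = 0
Node u (S = 141.7): V_u = e^(−0.02)·[0.4259·131.4264 + 0.5741·15.0000] = 63.3075
Node d (S = 63.68): V_d = e^(−0.02)·[0.4259·15.0000 + 0.5741·0.0000] = 6.2620
Node 0 (S = 95): V_0 = e^(−0.02)·[0.4259·63.3075 + 0.5741·6.2620] = 29.9528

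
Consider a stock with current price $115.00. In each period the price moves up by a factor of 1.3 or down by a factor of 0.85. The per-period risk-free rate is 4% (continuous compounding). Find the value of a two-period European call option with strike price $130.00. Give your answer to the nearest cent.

Risk-neutral probability p = (e^0.04 − 0.85)/(1.3 − 0.85) = 0.1908/0.4500 = 0.4240
Terminal stock prices: S_uu = 194.4, S_ud = 127.1, S_dd = 83.09
Terminal payoffs (S − K): max(64.35, 0) = 64.35, max(-2.925, 0) = 0, max(-46.91, 0) = 0
Node u (S = 149.5): V_u = e^(−0.04)·[0.4240·64.3500 + 0.5760·0.0000] = 26.2160
Node d (S = 97.75): V_d = e^(−0.04)·[0.4240·0.0000 + 0.5760·0.0000] = 0.0000
Node 0 (S = 115): V_0 = e^(−0.04)·[0.4240·26.2160 + 0.5760·0.0000] = 10.6804

$10.68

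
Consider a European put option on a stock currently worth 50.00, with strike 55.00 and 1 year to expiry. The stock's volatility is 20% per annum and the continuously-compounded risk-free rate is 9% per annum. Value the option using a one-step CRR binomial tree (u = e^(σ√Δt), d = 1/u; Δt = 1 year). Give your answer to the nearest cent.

4.06

CRR parameters: u = e^(σ√Δt) = e^(0.2·√1) = 1.2214, d = 1/u = 0.8187
Per-period rate: rΔt = 0.09·1 = 0.09, so R = e^0.09 = 1.0942
Risk-neutral probability p = (e^0.09 − 0.8187)/(1.2214 − 0.8187) = 0.2754/0.4027 = 0.6840
Terminal stock prices: S_u = 61.07, S_d = 40.94
Terminal payoffs (K − S): max(-6.07, 0) = 0, max(14.06, 0) = 14.06
Node 0 (S = 50): V_0 = e^(−0.09)·[0.6840·0.0000 + 0.3160·14.0635] = 4.0611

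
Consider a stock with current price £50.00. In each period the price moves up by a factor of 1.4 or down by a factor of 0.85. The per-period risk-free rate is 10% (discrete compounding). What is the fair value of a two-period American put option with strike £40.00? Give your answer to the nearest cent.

£0.95

Risk-neutral probability p = (1 + 0.1 − 0.85)/(1.4 − 0.85) = 0.2500/0.5500 = 0.4545
Terminal stock prices: S_uu = 98, S_ud = 59.5, S_dd = 36.12
Terminal payoffs (K − S): max(-58, 0) = 0, max(-19.5, 0) = 0, max(3.875, 0) = 3.875
Node u (S = 70): continuation = 1/1.1·[0.4545·0.0000 + 0.5455·0.0000] = 0.0000; exercise value = 0.0000 ≤ continuation, so V_u = 0.0000
Node d (S = 42.5): continuation = 1/1.1·[0.4545·0.0000 + 0.5455·3.8750] = 1.9215; exercise value = 0.0000 ≤ continuation, so V_d = 1.9215
Node 0 (S = 50): continuation = 1/1.1·[0.4545·0.0000 + 0.5455·1.9215] = 0.9528; exercise value = 0.0000 ≤ continuation, so V_0 = 0.9528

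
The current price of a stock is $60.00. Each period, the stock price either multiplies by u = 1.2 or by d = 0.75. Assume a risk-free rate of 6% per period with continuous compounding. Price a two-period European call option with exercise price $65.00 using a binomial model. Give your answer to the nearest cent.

Risk-neutral probability p = (e^0.06 − 0.75)/(1.2 − 0.75) = 0.3118/0.4500 = 0.6930
Terminal stock prices: S_uu = 86.4, S_ud = 54, S_dd = 33.75
Terminal payoffs (S − K): max(21.4, 0) = 21.4, max(-11, 0) = 0, max(-31.25, 0) = 0
Node u (S = 72): V_u = e^(−0.06)·[0.6930·21.4000 + 0.3070·0.0000] = 13.9660
Node d (S = 45): V_d = e^(−0.06)·[0.6930·0.0000 + 0.3070·0.0000] = 0.0000
Node 0 (S = 60): V_0 = e^(−0.06)·[0.6930·13.9660 + 0.3070·0.0000] = 9.1144

$9.11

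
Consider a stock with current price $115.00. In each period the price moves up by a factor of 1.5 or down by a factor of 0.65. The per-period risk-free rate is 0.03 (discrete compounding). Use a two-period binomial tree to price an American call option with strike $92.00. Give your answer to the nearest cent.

Risk-neutral probability p = (1 + 0.03 − 0.65)/(1.5 − 0.65) = 0.3800/0.8500 = 0.4471
Terminal stock prices: S_uu = 258.8, S_ud = 112.1, S_dd = 48.59
Terminal payoffs (S − K): max(166.8, 0) = 166.8, max(20.12, 0) = 20.12, max(-43.41, 0) = 0
Node u (S = 172.5): continuation = 1/1.03·[0.4471·166.7500 + 0.5529·20.1250] = 83.1796; exercise value = 80.5000 ≤ continuation, so V_u = 83.1796
Node d (S = 74.75): continuation = 1/1.03·[0.4471·20.1250 + 0.5529·0.0000] = 8.7350; exercise value = 0.0000 ≤ continuation, so V_d = 8.7350
Node 0 (S = 115): continuation = 1/1.03·[0.4471·83.1796 + 0.5529·8.7350] = 40.7924; exercise value = 23.0000 ≤ continuation, so V_0 = 40.7924

$40.79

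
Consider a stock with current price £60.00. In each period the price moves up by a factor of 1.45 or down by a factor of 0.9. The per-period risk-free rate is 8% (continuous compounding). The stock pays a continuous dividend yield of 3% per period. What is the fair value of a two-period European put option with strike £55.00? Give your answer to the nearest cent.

£2.87

Per-period risk-free factor R = e^0.08 = 1.0833; dividend-adjusted growth = e^(0.08−0.03) = 1.0513.
Risk-neutral probability p = (1.0513 − 0.9)/(1.45 − 0.9) = 0.1513/0.5500 = 0.2750
Terminal stock prices: S_uu = 126.2, S_ud = 78.3, S_dd = 48.6
Terminal payoffs (K − S): max(-71.15, 0) = 0, max(-23.3, 0) = 0, max(6.4, 0) = 6.4
Node u (S = 87): V_u = e^(−0.08)·[0.2750·0.0000 + 0.7250·0.0000] = 0.0000
Node d (S = 54): V_d = e^(−0.08)·[0.2750·0.0000 + 0.7250·6.4000] = 4.2830
Node 0 (S = 60): V_0 = e^(−0.08)·[0.2750·0.0000 + 0.7250·4.2830] = 2.8663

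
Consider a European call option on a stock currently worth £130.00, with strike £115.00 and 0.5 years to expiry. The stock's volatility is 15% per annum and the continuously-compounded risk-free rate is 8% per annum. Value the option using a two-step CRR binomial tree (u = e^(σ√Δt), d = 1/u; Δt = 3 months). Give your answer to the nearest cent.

CRR parameters: u = e^(σ√Δt) = e^(0.15·√0.25) = 1.0779, d = 1/u = 0.9277
Per-period rate: rΔt = 0.08·0.25 = 0.02, so R = e^0.02 = 1.0202
Risk-neutral probability p = (e^0.02 − 0.9277)/(1.0779 − 0.9277) = 0.0925/0.1501 = 0.6158
Terminal stock prices: S_uu = 151, S_ud = 130, S_dd = 111.9
Terminal payoffs (S − K): max(36.04, 0) = 36.04, max(15, 0) = 15, max(-3.108, 0) = 0
Node u (S = 140.1): V_u = e^(−0.02)·[0.6158·36.0385 + 0.3842·15.0000] = 27.4021
Node d (S = 120.6): V_d = e^(−0.02)·[0.6158·15.0000 + 0.3842·0.0000] = 9.0542
Node 0 (S = 130): V_0 = e^(−0.02)·[0.6158·27.4021 + 0.3842·9.0542] = 19.9500

£19.95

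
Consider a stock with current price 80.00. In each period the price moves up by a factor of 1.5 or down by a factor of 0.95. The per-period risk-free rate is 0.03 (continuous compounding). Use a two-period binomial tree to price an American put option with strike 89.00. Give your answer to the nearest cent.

11.53

Risk-neutral probability p = (e^0.03 − 0.95)/(1.5 − 0.95) = 0.0805/0.5500 = 0.1463
Terminal stock prices: S_uu = 180, S_ud = 114, S_dd = 72.2
Terminal payoffs (K − S): max(-91, 0) = 0, max(-25, 0) = 0, max(16.8, 0) = 16.8
Node u (S = 120): continuation = e^(−0.03)·[0.1463·0.0000 + 0.8537·0.0000] = 0.0000; exercise value = 0.0000 ≤ continuation, so V_u = 0.0000
Node d (S = 76): continuation = e^(−0.03)·[0.1463·0.0000 + 0.8537·16.8000] = 13.9186; exercise value = 13.0000 ≤ continuation, so V_d = 13.9186
Node 0 (S = 80): continuation = e^(−0.03)·[0.1463·0.0000 + 0.8537·13.9186] = 11.5314; exercise value = 9.0000 ≤ continuation, so V_0 = 11.5314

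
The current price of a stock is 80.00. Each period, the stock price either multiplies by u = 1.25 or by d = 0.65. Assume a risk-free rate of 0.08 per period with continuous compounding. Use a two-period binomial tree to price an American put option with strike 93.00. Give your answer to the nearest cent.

15.30

Risk-neutral probability p = (e^0.08 − 0.65)/(1.25 − 0.65) = 0.4333/0.6000 = 0.7221
Terminal stock prices: S_uu = 125, S_ud = 65, S_dd = 33.8
Terminal payoffs (K − S): max(-32, 0) = 0, max(28, 0) = 28, max(59.2, 0) = 59.2
Node u (S = 100): continuation = e^(−0.08)·[0.7221·0.0000 + 0.2779·28.0000] = 7.1818; exercise value = 0.0000 ≤ continuation, so V_u = 7.1818
Node d (S = 52): continuation = e^(−0.08)·[0.7221·28.0000 + 0.2779·59.2000] = 33.8498; exercise value = 41.0000 > continuation, so V_d = 41.0000 (exercise)
Node 0 (S = 80): continuation = e^(−0.08)·[0.7221·7.1818 + 0.2779·41.0000] = 15.3037; exercise value = 13.0000 ≤ continuation, so V_0 = 15.3037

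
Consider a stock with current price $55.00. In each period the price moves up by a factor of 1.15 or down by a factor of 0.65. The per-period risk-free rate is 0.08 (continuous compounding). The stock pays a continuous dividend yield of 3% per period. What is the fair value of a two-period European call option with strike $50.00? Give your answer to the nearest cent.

Per-period risk-free factor R = e^0.08 = 1.0833; dividend-adjusted growth = e^(0.08−0.03) = 1.0513.
Risk-neutral probability p = (1.0513 − 0.65)/(1.15 − 0.65) = 0.4013/0.5000 = 0.8025
Terminal stock prices: S_uu = 72.74, S_ud = 41.11, S_dd = 23.24
Terminal payoffs (S − K): max(22.74, 0) = 22.74, max(-8.888, 0) = 0, max(-26.76, 0) = 0
Node u (S = 63.25): V_u = e^(−0.08)·[0.8025·22.7375 + 0.1975·0.0000] = 16.8448
Node d (S = 35.75): V_d = e^(−0.08)·[0.8025·0.0000 + 0.1975·0.0000] = 0.0000
Node 0 (S = 55): V_0 = e^(−0.08)·[0.8025·16.8448 + 0.1975·0.0000] = 12.4793

$12.48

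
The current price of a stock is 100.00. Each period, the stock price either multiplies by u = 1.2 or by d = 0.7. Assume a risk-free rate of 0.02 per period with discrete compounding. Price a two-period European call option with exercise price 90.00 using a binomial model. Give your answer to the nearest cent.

21.26

Risk-neutral probability p = (1 + 0.02 − 0.7)/(1.2 − 0.7) = 0.3200/0.5000 = 0.6400
Terminal stock prices: S_uu = 144, S_ud = 84, S_dd = 49
Terminal payoffs (S − K): max(54, 0) = 54, max(-6, 0) = 0, max(-41, 0) = 0
Node u (S = 120): V_u = 1/1.02·[0.6400·54.0000 + 0.3600·0.0000] = 33.8824
Node d (S = 70): V_d = 1/1.02·[0.6400·0.0000 + 0.3600·0.0000] = 0.0000
Node 0 (S = 100): V_0 = 1/1.02·[0.6400·33.8824 + 0.3600·0.0000] = 21.2595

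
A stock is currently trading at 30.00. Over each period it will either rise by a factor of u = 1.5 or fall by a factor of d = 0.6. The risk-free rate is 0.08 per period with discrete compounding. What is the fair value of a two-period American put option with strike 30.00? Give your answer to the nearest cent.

Risk-neutral probability p = (1 + 0.08 − 0.6)/(1.5 − 0.6) = 0.4800/0.9000 = 0.5333
Terminal stock prices: S_uu = 67.5, S_ud = 27, S_dd = 10.8
Terminal payoffs (K − S): max(-37.5, 0) = 0, max(3, 0) = 3, max(19.2, 0) = 19.2
Node u (S = 45): continuation = 1/1.08·[0.5333·0.0000 + 0.4667·3.0000] = 1.2963; exercise value = 0.0000 ≤ continuation, so V_u = 1.2963
Node d (S = 18): continuation = 1/1.08·[0.5333·3.0000 + 0.4667·19.2000] = 9.7778; exercise value = 12.0000 > continuation, so V_d = 12.0000 (exercise)
Node 0 (S = 30): continuation = 1/1.08·[0.5333·1.2963 + 0.4667·12.0000] = 5.8253; exercise value = 0.0000 ≤ continuation, so V_0 = 5.8253

5.83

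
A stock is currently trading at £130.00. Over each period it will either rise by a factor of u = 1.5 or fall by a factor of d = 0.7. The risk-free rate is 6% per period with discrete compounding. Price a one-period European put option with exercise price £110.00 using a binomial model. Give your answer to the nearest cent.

Risk-neutral probability p = (1 + 0.06 − 0.7)/(1.5 − 0.7) = 0.3600/0.8000 = 0.4500
Terminal stock prices: S_u = 195, S_d = 91
Terminal payoffs (K − S): max(-85, 0) = 0, max(19, 0) = 19
Node 0 (S = 130): V_0 = 1/1.06·[0.4500·0.0000 + 0.5500·19.0000] = 9.8585

£9.86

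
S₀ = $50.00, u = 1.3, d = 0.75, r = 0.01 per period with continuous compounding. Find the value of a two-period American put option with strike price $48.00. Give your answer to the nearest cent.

Risk-neutral probability p = (e^0.01 − 0.75)/(1.3 − 0.75) = 0.2601/0.5500 = 0.4728
Terminal stock prices: S_uu = 84.5, S_ud = 48.75, S_dd = 28.12
Terminal payoffs (K − S): max(-36.5, 0) = 0, max(-0.75, 0) = 0, max(19.88, 0) = 19.88
Node u (S = 65): continuation = e^(−0.01)·[0.4728·0.0000 + 0.5272·0.0000] = 0.0000; exercise value = 0.0000 ≤ continuation, so V_u = 0.0000
Node d (S = 37.5): continuation = e^(−0.01)·[0.4728·0.0000 + 0.5272·19.8750] = 10.3735; exercise value = 10.5000 > continuation, so V_d = 10.5000 (exercise)
Node 0 (S = 50): continuation = e^(−0.01)·[0.4728·0.0000 + 0.5272·10.5000] = 5.4803; exercise value = 0.0000 ≤ continuation, so V_0 = 5.4803

$5.48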